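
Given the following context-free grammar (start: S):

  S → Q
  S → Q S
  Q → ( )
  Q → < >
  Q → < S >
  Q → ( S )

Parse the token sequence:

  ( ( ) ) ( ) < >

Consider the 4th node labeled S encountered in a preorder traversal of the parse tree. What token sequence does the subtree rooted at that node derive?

< >

[S [Q ( [S [Q ( )]] )] [S [Q ( )] [S [Q < >]]]]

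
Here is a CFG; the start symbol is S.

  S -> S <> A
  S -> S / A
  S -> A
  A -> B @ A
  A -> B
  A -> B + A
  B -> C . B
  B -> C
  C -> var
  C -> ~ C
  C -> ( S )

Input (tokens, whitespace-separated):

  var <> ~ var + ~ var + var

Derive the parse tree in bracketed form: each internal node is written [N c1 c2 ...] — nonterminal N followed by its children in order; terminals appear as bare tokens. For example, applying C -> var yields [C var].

[S [S [A [B [C var]]]] <> [A [B [C ~ [C var]]] + [A [B [C ~ [C var]]] + [A [B [C var]]]]]]

S
S <> A
A <> A
B <> A
C <> A
var <> A
var <> B + A
var <> C + A
var <> ~ C + A
var <> ~ var + A
var <> ~ var + B + A
var <> ~ var + C + A
var <> ~ var + ~ C + A
var <> ~ var + ~ var + A
var <> ~ var + ~ var + B
var <> ~ var + ~ var + C
var <> ~ var + ~ var + var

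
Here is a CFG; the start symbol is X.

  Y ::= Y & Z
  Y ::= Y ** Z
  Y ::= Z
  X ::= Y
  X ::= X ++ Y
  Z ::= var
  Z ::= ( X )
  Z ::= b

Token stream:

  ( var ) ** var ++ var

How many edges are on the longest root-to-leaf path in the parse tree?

[X [X [Y [Y [Z ( [X [Y [Z var]]] )]] ** [Z var]]] ++ [Y [Z var]]]

8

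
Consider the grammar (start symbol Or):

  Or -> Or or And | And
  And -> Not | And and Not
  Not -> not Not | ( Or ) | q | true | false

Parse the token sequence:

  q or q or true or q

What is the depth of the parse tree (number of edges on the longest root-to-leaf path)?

[Or [Or [Or [Or [And [Not q]]] or [And [Not q]]] or [And [Not true]]] or [And [Not q]]]

6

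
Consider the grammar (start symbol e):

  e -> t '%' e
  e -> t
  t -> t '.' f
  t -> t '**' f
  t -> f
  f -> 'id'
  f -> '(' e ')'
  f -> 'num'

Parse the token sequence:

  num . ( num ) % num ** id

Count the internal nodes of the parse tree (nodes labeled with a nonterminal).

[e [t [t [f num]] . [f ( [e [t [f num]]] )]] % [e [t [t [f num]] ** [f id]]]]

13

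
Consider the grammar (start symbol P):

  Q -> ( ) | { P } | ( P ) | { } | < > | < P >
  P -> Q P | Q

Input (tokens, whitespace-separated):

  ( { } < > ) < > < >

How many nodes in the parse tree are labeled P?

5

[P [Q ( [P [Q { }] [P [Q < >]]] )] [P [Q < >] [P [Q < >]]]]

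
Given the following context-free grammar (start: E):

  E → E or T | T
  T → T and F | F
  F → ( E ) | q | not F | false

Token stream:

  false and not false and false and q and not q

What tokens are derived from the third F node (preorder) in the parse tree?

[E [T [T [T [T [T [F false]] and [F not [F false]]] and [F false]] and [F q]] and [F not [F q]]]]

false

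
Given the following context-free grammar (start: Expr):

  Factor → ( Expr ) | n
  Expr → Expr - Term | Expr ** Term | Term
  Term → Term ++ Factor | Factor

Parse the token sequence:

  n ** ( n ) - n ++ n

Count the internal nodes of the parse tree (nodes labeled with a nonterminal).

14

[Expr [Expr [Expr [Term [Factor n]]] ** [Term [Factor ( [Expr [Term [Factor n]]] )]]] - [Term [Term [Factor n]] ++ [Factor n]]]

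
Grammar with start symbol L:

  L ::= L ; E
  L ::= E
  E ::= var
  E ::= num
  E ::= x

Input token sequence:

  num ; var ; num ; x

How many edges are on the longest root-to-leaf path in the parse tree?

[L [L [L [L [E num]] ; [E var]] ; [E num]] ; [E x]]

5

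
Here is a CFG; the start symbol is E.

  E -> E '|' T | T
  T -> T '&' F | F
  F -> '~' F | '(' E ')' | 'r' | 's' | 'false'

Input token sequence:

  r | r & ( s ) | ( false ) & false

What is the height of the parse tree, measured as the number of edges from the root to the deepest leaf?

[E [E [E [T [F r]]] | [T [T [F r]] & [F ( [E [T [F s]]] )]]] | [T [T [F ( [E [T [F false]]] )]] & [F false]]]

7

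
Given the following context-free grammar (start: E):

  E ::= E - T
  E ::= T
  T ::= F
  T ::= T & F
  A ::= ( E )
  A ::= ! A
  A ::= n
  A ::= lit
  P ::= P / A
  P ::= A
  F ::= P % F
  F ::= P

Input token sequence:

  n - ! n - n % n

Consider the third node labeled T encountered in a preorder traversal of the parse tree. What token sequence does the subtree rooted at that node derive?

n % n

[E [E [E [T [F [P [A n]]]]] - [T [F [P [A ! [A n]]]]]] - [T [F [P [A n]] % [F [P [A n]]]]]]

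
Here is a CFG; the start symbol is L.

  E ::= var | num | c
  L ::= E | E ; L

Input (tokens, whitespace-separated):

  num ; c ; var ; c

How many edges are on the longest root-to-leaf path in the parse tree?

5

[L [E num] ; [L [E c] ; [L [E var] ; [L [E c]]]]]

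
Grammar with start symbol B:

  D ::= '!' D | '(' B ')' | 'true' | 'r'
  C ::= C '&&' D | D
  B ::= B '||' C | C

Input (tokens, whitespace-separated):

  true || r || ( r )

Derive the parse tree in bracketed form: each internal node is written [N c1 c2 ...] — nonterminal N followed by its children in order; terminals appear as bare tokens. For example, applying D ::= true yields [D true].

[B [B [B [C [D true]]] || [C [D r]]] || [C [D ( [B [C [D r]]] )]]]

B
B || C
B || C || C
C || C || C
D || C || C
true || C || C
true || D || C
true || r || C
true || r || D
true || r || ( B )
true || r || ( C )
true || r || ( D )
true || r || ( r )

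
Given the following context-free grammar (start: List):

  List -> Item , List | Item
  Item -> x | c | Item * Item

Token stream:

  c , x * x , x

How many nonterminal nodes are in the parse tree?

[List [Item c] , [List [Item [Item x] * [Item x]] , [List [Item x]]]]

8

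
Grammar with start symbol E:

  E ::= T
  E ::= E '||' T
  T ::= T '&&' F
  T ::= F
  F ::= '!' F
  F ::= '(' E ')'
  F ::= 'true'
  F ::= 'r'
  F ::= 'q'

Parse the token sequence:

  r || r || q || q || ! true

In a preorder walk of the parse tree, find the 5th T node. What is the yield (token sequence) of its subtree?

[E [E [E [E [E [T [F r]]] || [T [F r]]] || [T [F q]]] || [T [F q]]] || [T [F ! [F true]]]]

! true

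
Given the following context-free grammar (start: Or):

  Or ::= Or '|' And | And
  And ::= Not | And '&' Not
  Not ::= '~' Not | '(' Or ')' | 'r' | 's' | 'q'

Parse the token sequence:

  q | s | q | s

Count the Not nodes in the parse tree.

[Or [Or [Or [Or [And [Not q]]] | [And [Not s]]] | [And [Not q]]] | [And [Not s]]]

4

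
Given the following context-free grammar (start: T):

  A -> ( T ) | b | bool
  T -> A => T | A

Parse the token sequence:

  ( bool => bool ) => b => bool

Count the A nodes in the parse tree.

[T [A ( [T [A bool] => [T [A bool]]] )] => [T [A b] => [T [A bool]]]]

5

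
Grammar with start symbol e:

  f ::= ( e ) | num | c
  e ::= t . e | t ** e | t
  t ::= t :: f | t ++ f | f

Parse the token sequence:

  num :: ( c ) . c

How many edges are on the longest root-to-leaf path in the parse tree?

[e [t [t [f num]] :: [f ( [e [t [f c]]] )]] . [e [t [f c]]]]

6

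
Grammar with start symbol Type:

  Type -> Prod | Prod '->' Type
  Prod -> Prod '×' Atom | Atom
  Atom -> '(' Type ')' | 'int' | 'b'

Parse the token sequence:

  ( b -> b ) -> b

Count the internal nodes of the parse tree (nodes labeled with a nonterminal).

[Type [Prod [Atom ( [Type [Prod [Atom b]] -> [Type [Prod [Atom b]]]] )]] -> [Type [Prod [Atom b]]]]

12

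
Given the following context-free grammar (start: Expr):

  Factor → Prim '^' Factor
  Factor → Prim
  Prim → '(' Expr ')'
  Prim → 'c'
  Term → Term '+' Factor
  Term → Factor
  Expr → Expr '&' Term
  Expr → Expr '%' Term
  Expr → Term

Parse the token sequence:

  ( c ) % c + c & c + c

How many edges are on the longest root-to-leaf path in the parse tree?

[Expr [Expr [Expr [Term [Factor [Prim ( [Expr [Term [Factor [Prim c]]]] )]]]] % [Term [Term [Factor [Prim c]]] + [Factor [Prim c]]]] & [Term [Term [Factor [Prim c]]] + [Factor [Prim c]]]]

10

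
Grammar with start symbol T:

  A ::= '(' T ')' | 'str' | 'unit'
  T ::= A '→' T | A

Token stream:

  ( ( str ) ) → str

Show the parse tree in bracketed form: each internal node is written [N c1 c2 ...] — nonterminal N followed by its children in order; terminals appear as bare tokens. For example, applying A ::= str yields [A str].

T
A → T
( T ) → T
( A ) → T
( ( T ) ) → T
( ( A ) ) → T
( ( str ) ) → T
( ( str ) ) → A
( ( str ) ) → str

[T [A ( [T [A ( [T [A str]] )]] )] → [T [A str]]]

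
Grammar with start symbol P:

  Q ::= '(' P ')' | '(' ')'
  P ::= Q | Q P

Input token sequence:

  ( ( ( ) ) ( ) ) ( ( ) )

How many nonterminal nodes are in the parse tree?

[P [Q ( [P [Q ( [P [Q ( )]] )] [P [Q ( )]]] )] [P [Q ( [P [Q ( )]] )]]]

12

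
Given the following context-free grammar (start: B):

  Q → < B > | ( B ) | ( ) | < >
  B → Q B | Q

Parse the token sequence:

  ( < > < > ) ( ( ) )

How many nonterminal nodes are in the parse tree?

10

[B [Q ( [B [Q < >] [B [Q < >]]] )] [B [Q ( [B [Q ( )]] )]]]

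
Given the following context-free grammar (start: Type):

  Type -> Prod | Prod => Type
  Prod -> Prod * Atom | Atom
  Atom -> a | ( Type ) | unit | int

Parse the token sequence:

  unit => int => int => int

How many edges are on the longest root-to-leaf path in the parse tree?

6

[Type [Prod [Atom unit]] => [Type [Prod [Atom int]] => [Type [Prod [Atom int]] => [Type [Prod [Atom int]]]]]]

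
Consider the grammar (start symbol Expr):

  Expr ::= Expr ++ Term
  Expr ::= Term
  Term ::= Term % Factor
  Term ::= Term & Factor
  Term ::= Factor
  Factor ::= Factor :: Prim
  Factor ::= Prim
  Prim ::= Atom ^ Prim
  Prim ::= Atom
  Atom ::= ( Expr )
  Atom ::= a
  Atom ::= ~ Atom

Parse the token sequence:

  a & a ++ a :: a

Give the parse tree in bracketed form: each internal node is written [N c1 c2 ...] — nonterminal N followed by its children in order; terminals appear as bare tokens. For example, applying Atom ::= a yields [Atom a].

Expr
Expr ++ Term
Term ++ Term
Term & Factor ++ Term
Factor & Factor ++ Term
Prim & Factor ++ Term
Atom & Factor ++ Term
a & Factor ++ Term
a & Prim ++ Term
a & Atom ++ Term
a & a ++ Term
a & a ++ Factor
a & a ++ Factor :: Prim
a & a ++ Prim :: Prim
a & a ++ Atom :: Prim
a & a ++ a :: Prim
a & a ++ a :: Atom
a & a ++ a :: a

[Expr [Expr [Term [Term [Factor [Prim [Atom a]]]] & [Factor [Prim [Atom a]]]]] ++ [Term [Factor [Factor [Prim [Atom a]]] :: [Prim [Atom a]]]]]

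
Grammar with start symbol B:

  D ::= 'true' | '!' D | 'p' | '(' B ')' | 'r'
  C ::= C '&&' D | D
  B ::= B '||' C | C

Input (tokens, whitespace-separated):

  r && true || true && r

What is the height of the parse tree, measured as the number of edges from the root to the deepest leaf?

[B [B [C [C [D r]] && [D true]]] || [C [C [D true]] && [D r]]]

5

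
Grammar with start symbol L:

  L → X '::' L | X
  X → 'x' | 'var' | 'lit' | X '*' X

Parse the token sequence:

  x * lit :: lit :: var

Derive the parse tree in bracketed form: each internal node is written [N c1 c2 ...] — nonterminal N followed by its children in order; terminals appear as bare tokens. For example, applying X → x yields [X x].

L
X :: L
X * X :: L
x * X :: L
x * lit :: L
x * lit :: X :: L
x * lit :: lit :: L
x * lit :: lit :: X
x * lit :: lit :: var

[L [X [X x] * [X lit]] :: [L [X lit] :: [L [X var]]]]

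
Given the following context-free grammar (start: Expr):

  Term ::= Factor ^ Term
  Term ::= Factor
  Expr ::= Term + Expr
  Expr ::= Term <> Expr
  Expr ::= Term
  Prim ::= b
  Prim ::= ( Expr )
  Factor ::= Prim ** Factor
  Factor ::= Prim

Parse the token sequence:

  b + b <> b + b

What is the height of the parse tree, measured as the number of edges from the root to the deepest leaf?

7

[Expr [Term [Factor [Prim b]]] + [Expr [Term [Factor [Prim b]]] <> [Expr [Term [Factor [Prim b]]] + [Expr [Term [Factor [Prim b]]]]]]]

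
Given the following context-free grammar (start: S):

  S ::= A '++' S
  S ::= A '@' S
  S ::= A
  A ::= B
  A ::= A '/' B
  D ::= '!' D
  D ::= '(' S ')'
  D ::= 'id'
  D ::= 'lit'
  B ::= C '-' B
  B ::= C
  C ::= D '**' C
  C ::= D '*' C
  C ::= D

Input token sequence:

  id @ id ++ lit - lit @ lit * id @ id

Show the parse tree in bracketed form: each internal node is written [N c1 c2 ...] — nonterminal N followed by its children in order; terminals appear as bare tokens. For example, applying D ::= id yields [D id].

[S [A [B [C [D id]]]] @ [S [A [B [C [D id]]]] ++ [S [A [B [C [D lit]] - [B [C [D lit]]]]] @ [S [A [B [C [D lit] * [C [D id]]]]] @ [S [A [B [C [D id]]]]]]]]]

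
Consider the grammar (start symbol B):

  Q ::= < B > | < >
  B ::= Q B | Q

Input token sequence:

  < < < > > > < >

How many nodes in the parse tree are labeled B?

[B [Q < [B [Q < [B [Q < >]] >]] >] [B [Q < >]]]

4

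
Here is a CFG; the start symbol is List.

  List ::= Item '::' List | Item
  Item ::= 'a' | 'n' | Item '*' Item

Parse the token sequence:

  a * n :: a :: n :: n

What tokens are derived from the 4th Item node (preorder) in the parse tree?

[List [Item [Item a] * [Item n]] :: [List [Item a] :: [List [Item n] :: [List [Item n]]]]]

a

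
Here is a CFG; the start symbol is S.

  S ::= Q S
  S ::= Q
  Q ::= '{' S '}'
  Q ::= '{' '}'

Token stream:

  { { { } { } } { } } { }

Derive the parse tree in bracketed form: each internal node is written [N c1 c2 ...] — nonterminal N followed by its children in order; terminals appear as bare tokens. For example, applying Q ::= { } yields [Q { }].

[S [Q { [S [Q { [S [Q { }] [S [Q { }]]] }] [S [Q { }]]] }] [S [Q { }]]]

S
Q S
{ S } S
{ Q S } S
{ { S } S } S
{ { Q S } S } S
{ { { } S } S } S
{ { { } Q } S } S
{ { { } { } } S } S
{ { { } { } } Q } S
{ { { } { } } { } } S
{ { { } { } } { } } Q
{ { { } { } } { } } { }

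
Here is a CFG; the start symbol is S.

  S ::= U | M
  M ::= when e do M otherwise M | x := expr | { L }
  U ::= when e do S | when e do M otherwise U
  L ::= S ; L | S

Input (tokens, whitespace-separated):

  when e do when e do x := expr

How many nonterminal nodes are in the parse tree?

6

[S [U when e do [S [U when e do [S [M x := expr]]]]]]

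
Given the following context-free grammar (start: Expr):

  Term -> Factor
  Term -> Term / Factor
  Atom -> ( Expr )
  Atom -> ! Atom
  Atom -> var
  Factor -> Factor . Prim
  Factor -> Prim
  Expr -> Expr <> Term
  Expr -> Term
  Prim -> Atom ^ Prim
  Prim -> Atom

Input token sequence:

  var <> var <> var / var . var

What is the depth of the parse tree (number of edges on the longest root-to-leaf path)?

[Expr [Expr [Expr [Term [Factor [Prim [Atom var]]]]] <> [Term [Factor [Prim [Atom var]]]]] <> [Term [Term [Factor [Prim [Atom var]]]] / [Factor [Factor [Prim [Atom var]]] . [Prim [Atom var]]]]]

7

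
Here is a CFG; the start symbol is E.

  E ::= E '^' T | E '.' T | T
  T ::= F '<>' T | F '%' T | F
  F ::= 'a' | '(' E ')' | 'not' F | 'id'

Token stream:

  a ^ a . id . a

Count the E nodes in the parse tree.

[E [E [E [E [T [F a]]] ^ [T [F a]]] . [T [F id]]] . [T [F a]]]

4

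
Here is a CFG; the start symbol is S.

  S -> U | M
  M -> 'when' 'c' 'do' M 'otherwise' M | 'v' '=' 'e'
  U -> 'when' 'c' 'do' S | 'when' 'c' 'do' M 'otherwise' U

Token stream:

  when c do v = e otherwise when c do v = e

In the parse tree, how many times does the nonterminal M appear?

2

[S [U when c do [M v = e] otherwise [U when c do [S [M v = e]]]]]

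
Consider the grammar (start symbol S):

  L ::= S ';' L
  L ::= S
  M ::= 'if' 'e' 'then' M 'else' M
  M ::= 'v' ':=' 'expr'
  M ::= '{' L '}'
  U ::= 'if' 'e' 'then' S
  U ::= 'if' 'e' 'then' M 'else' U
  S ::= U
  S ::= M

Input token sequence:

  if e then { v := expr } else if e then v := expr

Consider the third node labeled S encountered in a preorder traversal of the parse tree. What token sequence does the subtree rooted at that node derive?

[S [U if e then [M { [L [S [M v := expr]]] }] else [U if e then [S [M v := expr]]]]]

v := expr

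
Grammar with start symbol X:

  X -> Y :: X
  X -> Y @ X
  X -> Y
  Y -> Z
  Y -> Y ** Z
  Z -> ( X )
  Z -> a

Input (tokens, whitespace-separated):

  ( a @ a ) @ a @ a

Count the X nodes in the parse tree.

5

[X [Y [Z ( [X [Y [Z a]] @ [X [Y [Z a]]]] )]] @ [X [Y [Z a]] @ [X [Y [Z a]]]]]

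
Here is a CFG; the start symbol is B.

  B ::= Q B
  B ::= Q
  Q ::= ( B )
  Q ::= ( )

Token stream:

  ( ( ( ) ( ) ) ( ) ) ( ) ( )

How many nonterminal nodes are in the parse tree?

14

[B [Q ( [B [Q ( [B [Q ( )] [B [Q ( )]]] )] [B [Q ( )]]] )] [B [Q ( )] [B [Q ( )]]]]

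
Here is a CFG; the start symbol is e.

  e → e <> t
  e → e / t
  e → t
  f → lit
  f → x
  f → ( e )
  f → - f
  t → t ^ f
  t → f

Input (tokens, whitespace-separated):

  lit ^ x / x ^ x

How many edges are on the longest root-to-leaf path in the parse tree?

5

[e [e [t [t [f lit]] ^ [f x]]] / [t [t [f x]] ^ [f x]]]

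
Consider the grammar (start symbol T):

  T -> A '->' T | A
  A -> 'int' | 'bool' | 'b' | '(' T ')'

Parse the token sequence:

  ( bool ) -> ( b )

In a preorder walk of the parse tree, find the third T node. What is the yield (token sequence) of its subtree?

( b )

[T [A ( [T [A bool]] )] -> [T [A ( [T [A b]] )]]]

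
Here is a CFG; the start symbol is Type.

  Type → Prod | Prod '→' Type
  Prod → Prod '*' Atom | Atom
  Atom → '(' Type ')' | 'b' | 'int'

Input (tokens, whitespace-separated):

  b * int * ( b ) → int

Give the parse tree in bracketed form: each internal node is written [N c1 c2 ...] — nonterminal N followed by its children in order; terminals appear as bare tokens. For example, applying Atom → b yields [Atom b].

Type
Prod → Type
Prod * Atom → Type
Prod * Atom * Atom → Type
Atom * Atom * Atom → Type
b * Atom * Atom → Type
b * int * Atom → Type
b * int * ( Type ) → Type
b * int * ( Prod ) → Type
b * int * ( Atom ) → Type
b * int * ( b ) → Type
b * int * ( b ) → Prod
b * int * ( b ) → Atom
b * int * ( b ) → int

[Type [Prod [Prod [Prod [Atom b]] * [Atom int]] * [Atom ( [Type [Prod [Atom b]]] )]] → [Type [Prod [Atom int]]]]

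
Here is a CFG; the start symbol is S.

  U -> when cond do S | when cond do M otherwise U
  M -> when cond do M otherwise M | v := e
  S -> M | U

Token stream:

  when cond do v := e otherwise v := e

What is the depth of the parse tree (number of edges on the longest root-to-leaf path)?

3

[S [M when cond do [M v := e] otherwise [M v := e]]]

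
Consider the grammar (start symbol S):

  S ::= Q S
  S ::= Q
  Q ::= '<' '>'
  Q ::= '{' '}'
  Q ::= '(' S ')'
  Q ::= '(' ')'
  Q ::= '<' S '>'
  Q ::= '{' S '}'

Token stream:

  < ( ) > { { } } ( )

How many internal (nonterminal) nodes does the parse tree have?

[S [Q < [S [Q ( )]] >] [S [Q { [S [Q { }]] }] [S [Q ( )]]]]

10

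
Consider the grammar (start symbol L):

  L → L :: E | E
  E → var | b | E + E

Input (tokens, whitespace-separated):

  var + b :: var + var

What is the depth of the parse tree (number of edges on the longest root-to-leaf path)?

4

[L [L [E [E var] + [E b]]] :: [E [E var] + [E var]]]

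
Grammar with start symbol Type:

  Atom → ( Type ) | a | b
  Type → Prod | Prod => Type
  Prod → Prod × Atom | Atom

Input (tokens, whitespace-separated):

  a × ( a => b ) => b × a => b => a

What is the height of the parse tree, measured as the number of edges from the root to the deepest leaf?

7

[Type [Prod [Prod [Atom a]] × [Atom ( [Type [Prod [Atom a]] => [Type [Prod [Atom b]]]] )]] => [Type [Prod [Prod [Atom b]] × [Atom a]] => [Type [Prod [Atom b]] => [Type [Prod [Atom a]]]]]]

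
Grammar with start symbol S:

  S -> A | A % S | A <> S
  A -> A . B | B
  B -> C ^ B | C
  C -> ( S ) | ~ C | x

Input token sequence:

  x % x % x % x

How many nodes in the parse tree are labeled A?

[S [A [B [C x]]] % [S [A [B [C x]]] % [S [A [B [C x]]] % [S [A [B [C x]]]]]]]

4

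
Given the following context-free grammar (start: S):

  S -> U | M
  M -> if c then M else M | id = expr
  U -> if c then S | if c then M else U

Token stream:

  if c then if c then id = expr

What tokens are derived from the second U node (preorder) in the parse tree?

[S [U if c then [S [U if c then [S [M id = expr]]]]]]

if c then id = expr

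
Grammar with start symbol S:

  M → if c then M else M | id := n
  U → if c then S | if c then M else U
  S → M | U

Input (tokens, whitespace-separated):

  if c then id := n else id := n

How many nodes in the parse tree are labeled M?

[S [M if c then [M id := n] else [M id := n]]]

3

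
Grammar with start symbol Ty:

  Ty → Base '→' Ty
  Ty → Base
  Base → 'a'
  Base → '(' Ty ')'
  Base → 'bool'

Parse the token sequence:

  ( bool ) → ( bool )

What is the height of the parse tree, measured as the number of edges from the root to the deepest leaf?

[Ty [Base ( [Ty [Base bool]] )] → [Ty [Base ( [Ty [Base bool]] )]]]

5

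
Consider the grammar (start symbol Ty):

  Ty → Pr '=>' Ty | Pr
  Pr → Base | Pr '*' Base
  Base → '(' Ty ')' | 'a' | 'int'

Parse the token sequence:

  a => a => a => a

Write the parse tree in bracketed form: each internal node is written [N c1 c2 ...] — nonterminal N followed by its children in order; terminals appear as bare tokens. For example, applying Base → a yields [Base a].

[Ty [Pr [Base a]] => [Ty [Pr [Base a]] => [Ty [Pr [Base a]] => [Ty [Pr [Base a]]]]]]

Ty
Pr => Ty
Base => Ty
a => Ty
a => Pr => Ty
a => Base => Ty
a => a => Ty
a => a => Pr => Ty
a => a => Base => Ty
a => a => a => Ty
a => a => a => Pr
a => a => a => Base
a => a => a => a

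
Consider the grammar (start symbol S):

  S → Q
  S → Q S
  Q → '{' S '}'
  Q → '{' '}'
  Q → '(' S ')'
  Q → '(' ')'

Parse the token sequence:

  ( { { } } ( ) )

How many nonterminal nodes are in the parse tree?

[S [Q ( [S [Q { [S [Q { }]] }] [S [Q ( )]]] )]]

8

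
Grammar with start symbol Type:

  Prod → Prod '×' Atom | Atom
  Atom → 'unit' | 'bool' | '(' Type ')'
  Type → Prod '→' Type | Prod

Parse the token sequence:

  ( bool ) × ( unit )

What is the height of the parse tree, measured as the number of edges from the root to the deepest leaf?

7

[Type [Prod [Prod [Atom ( [Type [Prod [Atom bool]]] )]] × [Atom ( [Type [Prod [Atom unit]]] )]]]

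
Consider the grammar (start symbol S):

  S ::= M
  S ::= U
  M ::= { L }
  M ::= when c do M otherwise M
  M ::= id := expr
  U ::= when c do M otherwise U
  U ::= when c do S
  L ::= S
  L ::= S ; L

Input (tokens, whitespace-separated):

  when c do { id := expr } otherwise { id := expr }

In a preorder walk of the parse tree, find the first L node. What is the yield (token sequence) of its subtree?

id := expr

[S [M when c do [M { [L [S [M id := expr]]] }] otherwise [M { [L [S [M id := expr]]] }]]]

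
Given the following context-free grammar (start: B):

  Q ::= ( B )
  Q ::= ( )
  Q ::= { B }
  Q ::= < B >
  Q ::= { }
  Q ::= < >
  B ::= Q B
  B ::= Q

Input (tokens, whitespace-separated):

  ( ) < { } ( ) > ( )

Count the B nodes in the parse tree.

[B [Q ( )] [B [Q < [B [Q { }] [B [Q ( )]]] >] [B [Q ( )]]]]

5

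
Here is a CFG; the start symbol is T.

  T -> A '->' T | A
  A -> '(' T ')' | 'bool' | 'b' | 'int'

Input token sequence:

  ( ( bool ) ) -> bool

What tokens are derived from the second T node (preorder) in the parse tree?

( bool )

[T [A ( [T [A ( [T [A bool]] )]] )] -> [T [A bool]]]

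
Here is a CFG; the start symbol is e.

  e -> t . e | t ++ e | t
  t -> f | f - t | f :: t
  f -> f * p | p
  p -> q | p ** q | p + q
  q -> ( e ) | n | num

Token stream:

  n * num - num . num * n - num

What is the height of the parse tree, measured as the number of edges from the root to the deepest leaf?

[e [t [f [f [p [q n]]] * [p [q num]]] - [t [f [p [q num]]]]] . [e [t [f [f [p [q num]]] * [p [q n]]] - [t [f [p [q num]]]]]]]

7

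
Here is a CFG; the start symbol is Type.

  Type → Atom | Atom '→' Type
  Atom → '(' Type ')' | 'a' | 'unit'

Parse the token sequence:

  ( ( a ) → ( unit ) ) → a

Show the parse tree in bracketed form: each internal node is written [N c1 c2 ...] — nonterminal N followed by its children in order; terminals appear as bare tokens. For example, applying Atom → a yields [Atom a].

[Type [Atom ( [Type [Atom ( [Type [Atom a]] )] → [Type [Atom ( [Type [Atom unit]] )]]] )] → [Type [Atom a]]]

Type
Atom → Type
( Type ) → Type
( Atom → Type ) → Type
( ( Type ) → Type ) → Type
( ( Atom ) → Type ) → Type
( ( a ) → Type ) → Type
( ( a ) → Atom ) → Type
( ( a ) → ( Type ) ) → Type
( ( a ) → ( Atom ) ) → Type
( ( a ) → ( unit ) ) → Type
( ( a ) → ( unit ) ) → Atom
( ( a ) → ( unit ) ) → a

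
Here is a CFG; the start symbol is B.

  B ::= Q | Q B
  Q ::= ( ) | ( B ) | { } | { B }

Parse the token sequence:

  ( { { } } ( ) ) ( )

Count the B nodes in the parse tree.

[B [Q ( [B [Q { [B [Q { }]] }] [B [Q ( )]]] )] [B [Q ( )]]]

5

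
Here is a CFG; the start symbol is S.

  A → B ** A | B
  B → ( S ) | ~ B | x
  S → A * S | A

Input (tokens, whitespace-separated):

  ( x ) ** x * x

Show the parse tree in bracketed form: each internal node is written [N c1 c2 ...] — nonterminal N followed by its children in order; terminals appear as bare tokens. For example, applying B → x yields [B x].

S
A * S
B ** A * S
( S ) ** A * S
( A ) ** A * S
( B ) ** A * S
( x ) ** A * S
( x ) ** B * S
( x ) ** x * S
( x ) ** x * A
( x ) ** x * B
( x ) ** x * x

[S [A [B ( [S [A [B x]]] )] ** [A [B x]]] * [S [A [B x]]]]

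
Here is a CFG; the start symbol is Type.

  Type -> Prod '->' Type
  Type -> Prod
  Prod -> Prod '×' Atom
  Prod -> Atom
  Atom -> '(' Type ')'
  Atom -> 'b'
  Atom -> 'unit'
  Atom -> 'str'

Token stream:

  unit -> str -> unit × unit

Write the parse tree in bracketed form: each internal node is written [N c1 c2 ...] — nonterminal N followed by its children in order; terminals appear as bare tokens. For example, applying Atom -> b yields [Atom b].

[Type [Prod [Atom unit]] -> [Type [Prod [Atom str]] -> [Type [Prod [Prod [Atom unit]] × [Atom unit]]]]]

Type
Prod -> Type
Atom -> Type
unit -> Type
unit -> Prod -> Type
unit -> Atom -> Type
unit -> str -> Type
unit -> str -> Prod
unit -> str -> Prod × Atom
unit -> str -> Atom × Atom
unit -> str -> unit × Atom
unit -> str -> unit × unit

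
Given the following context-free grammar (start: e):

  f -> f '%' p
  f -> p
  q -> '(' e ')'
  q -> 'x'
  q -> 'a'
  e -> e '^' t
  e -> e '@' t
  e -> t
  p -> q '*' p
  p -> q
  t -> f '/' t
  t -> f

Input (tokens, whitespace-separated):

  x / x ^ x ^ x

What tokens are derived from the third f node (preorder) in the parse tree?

x

[e [e [e [t [f [p [q x]]] / [t [f [p [q x]]]]]] ^ [t [f [p [q x]]]]] ^ [t [f [p [q x]]]]]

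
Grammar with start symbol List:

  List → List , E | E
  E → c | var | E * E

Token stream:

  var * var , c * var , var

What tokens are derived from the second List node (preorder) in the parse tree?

var * var , c * var

[List [List [List [E [E var] * [E var]]] , [E [E c] * [E var]]] , [E var]]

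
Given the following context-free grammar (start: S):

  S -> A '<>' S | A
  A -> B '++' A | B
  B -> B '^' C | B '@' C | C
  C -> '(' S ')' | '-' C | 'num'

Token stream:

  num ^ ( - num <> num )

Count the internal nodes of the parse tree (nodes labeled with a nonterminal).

15

[S [A [B [B [C num]] ^ [C ( [S [A [B [C - [C num]]]] <> [S [A [B [C num]]]]] )]]]]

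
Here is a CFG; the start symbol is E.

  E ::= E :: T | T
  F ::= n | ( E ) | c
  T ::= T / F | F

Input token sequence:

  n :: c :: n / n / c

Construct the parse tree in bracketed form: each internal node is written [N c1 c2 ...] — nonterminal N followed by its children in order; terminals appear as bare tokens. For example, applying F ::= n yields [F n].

E
E :: T
E :: T :: T
T :: T :: T
F :: T :: T
n :: T :: T
n :: F :: T
n :: c :: T
n :: c :: T / F
n :: c :: T / F / F
n :: c :: F / F / F
n :: c :: n / F / F
n :: c :: n / n / F
n :: c :: n / n / c

[E [E [E [T [F n]]] :: [T [F c]]] :: [T [T [T [F n]] / [F n]] / [F c]]]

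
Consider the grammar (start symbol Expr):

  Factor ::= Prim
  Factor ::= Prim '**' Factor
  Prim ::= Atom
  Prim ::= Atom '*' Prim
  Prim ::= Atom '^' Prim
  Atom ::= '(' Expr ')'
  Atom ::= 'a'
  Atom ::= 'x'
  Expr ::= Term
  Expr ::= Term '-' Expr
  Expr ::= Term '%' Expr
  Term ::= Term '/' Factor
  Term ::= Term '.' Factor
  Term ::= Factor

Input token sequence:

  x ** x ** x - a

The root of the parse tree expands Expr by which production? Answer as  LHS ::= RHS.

Expr ::= Term '-' Expr

[Expr [Term [Factor [Prim [Atom x]] ** [Factor [Prim [Atom x]] ** [Factor [Prim [Atom x]]]]]] - [Expr [Term [Factor [Prim [Atom a]]]]]]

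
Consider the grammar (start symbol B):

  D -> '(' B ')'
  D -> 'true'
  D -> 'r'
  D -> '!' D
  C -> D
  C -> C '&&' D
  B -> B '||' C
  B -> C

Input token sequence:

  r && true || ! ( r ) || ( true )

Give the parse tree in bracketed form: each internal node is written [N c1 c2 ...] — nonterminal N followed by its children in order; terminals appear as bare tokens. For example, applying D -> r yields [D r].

B
B || C
B || C || C
C || C || C
C && D || C || C
D && D || C || C
r && D || C || C
r && true || C || C
r && true || D || C
r && true || ! D || C
r && true || ! ( B ) || C
r && true || ! ( C ) || C
r && true || ! ( D ) || C
r && true || ! ( r ) || C
r && true || ! ( r ) || D
r && true || ! ( r ) || ( B )
r && true || ! ( r ) || ( C )
r && true || ! ( r ) || ( D )
r && true || ! ( r ) || ( true )

[B [B [B [C [C [D r]] && [D true]]] || [C [D ! [D ( [B [C [D r]]] )]]]] || [C [D ( [B [C [D true]]] )]]]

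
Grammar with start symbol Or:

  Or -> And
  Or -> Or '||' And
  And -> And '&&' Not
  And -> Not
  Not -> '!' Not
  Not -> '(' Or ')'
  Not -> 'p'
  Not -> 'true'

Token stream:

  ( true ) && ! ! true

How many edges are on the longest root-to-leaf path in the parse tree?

7

[Or [And [And [Not ( [Or [And [Not true]]] )]] && [Not ! [Not ! [Not true]]]]]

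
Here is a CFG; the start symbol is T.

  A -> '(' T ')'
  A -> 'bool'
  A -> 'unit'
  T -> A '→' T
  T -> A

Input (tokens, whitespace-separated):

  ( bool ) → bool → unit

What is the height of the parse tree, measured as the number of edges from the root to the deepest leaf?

4

[T [A ( [T [A bool]] )] → [T [A bool] → [T [A unit]]]]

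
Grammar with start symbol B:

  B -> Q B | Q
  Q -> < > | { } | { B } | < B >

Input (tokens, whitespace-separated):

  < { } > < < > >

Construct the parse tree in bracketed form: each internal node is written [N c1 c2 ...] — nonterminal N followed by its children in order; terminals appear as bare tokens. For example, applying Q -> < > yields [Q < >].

[B [Q < [B [Q { }]] >] [B [Q < [B [Q < >]] >]]]

B
Q B
< B > B
< Q > B
< { } > B
< { } > Q
< { } > < B >
< { } > < Q >
< { } > < < > >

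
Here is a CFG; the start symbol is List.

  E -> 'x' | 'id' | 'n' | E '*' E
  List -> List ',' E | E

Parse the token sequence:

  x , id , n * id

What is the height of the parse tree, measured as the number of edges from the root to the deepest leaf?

[List [List [List [E x]] , [E id]] , [E [E n] * [E id]]]

4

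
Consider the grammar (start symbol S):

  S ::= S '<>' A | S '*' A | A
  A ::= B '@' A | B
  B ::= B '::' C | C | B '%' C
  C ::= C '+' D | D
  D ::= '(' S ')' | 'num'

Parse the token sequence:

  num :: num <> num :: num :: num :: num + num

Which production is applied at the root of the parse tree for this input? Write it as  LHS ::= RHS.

S ::= S '<>' A

[S [S [A [B [B [C [D num]]] :: [C [D num]]]]] <> [A [B [B [B [B [C [D num]]] :: [C [D num]]] :: [C [D num]]] :: [C [C [D num]] + [D num]]]]]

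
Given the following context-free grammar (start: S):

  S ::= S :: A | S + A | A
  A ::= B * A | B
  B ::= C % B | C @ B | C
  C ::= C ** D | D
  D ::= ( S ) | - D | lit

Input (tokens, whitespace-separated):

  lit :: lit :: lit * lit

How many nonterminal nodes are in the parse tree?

19

[S [S [S [A [B [C [D lit]]]]] :: [A [B [C [D lit]]]]] :: [A [B [C [D lit]]] * [A [B [C [D lit]]]]]]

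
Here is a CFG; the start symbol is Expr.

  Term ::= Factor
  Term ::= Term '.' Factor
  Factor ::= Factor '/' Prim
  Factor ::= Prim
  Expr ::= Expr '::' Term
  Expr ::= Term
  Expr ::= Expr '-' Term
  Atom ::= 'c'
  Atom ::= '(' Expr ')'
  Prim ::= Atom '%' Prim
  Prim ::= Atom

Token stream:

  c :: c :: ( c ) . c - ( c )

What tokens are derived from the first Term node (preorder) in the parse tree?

[Expr [Expr [Expr [Expr [Term [Factor [Prim [Atom c]]]]] :: [Term [Factor [Prim [Atom c]]]]] :: [Term [Term [Factor [Prim [Atom ( [Expr [Term [Factor [Prim [Atom c]]]]] )]]]] . [Factor [Prim [Atom c]]]]] - [Term [Factor [Prim [Atom ( [Expr [Term [Factor [Prim [Atom c]]]]] )]]]]]

c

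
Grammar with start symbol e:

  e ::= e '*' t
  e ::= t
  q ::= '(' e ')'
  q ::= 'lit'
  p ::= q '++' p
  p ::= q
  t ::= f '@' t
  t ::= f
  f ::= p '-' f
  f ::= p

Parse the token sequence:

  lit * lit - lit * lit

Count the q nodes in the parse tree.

[e [e [e [t [f [p [q lit]]]]] * [t [f [p [q lit]] - [f [p [q lit]]]]]] * [t [f [p [q lit]]]]]

4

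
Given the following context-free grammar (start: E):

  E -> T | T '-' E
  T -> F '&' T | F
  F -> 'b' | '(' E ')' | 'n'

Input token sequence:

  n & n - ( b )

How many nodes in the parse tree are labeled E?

3

[E [T [F n] & [T [F n]]] - [E [T [F ( [E [T [F b]]] )]]]]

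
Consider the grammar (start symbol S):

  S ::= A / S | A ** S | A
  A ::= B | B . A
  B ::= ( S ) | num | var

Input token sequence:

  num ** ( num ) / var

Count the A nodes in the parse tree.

[S [A [B num]] ** [S [A [B ( [S [A [B num]]] )]] / [S [A [B var]]]]]

4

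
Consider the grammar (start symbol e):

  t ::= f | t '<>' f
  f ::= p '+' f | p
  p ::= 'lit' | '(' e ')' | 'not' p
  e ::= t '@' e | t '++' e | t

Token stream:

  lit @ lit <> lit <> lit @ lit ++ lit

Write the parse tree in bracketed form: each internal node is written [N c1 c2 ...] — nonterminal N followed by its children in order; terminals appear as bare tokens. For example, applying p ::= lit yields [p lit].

[e [t [f [p lit]]] @ [e [t [t [t [f [p lit]]] <> [f [p lit]]] <> [f [p lit]]] @ [e [t [f [p lit]]] ++ [e [t [f [p lit]]]]]]]

e
t @ e
f @ e
p @ e
lit @ e
lit @ t @ e
lit @ t <> f @ e
lit @ t <> f <> f @ e
lit @ f <> f <> f @ e
lit @ p <> f <> f @ e
lit @ lit <> f <> f @ e
lit @ lit <> p <> f @ e
lit @ lit <> lit <> f @ e
lit @ lit <> lit <> p @ e
lit @ lit <> lit <> lit @ e
lit @ lit <> lit <> lit @ t ++ e
lit @ lit <> lit <> lit @ f ++ e
lit @ lit <> lit <> lit @ p ++ e
lit @ lit <> lit <> lit @ lit ++ e
lit @ lit <> lit <> lit @ lit ++ t
lit @ lit <> lit <> lit @ lit ++ f
lit @ lit <> lit <> lit @ lit ++ p
lit @ lit <> lit <> lit @ lit ++ lit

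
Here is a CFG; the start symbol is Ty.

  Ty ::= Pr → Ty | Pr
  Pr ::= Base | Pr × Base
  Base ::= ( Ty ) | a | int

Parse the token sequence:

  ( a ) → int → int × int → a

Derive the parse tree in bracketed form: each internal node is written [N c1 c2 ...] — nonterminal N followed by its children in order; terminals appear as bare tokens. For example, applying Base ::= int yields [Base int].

[Ty [Pr [Base ( [Ty [Pr [Base a]]] )]] → [Ty [Pr [Base int]] → [Ty [Pr [Pr [Base int]] × [Base int]] → [Ty [Pr [Base a]]]]]]

Ty
Pr → Ty
Base → Ty
( Ty ) → Ty
( Pr ) → Ty
( Base ) → Ty
( a ) → Ty
( a ) → Pr → Ty
( a ) → Base → Ty
( a ) → int → Ty
( a ) → int → Pr → Ty
( a ) → int → Pr × Base → Ty
( a ) → int → Base × Base → Ty
( a ) → int → int × Base → Ty
( a ) → int → int × int → Ty
( a ) → int → int × int → Pr
( a ) → int → int × int → Base
( a ) → int → int × int → a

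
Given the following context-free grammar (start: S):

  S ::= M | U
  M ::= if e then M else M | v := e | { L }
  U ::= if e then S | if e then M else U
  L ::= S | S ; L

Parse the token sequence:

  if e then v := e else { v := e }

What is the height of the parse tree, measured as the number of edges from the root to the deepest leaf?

[S [M if e then [M v := e] else [M { [L [S [M v := e]]] }]]]

6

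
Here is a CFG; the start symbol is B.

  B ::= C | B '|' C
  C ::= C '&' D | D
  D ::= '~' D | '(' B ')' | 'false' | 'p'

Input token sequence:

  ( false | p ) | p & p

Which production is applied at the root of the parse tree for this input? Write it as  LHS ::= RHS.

B ::= B '|' C

[B [B [C [D ( [B [B [C [D false]]] | [C [D p]]] )]]] | [C [C [D p]] & [D p]]]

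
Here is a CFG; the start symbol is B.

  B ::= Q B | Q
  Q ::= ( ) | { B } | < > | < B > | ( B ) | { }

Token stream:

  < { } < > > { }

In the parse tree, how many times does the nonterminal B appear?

4

[B [Q < [B [Q { }] [B [Q < >]]] >] [B [Q { }]]]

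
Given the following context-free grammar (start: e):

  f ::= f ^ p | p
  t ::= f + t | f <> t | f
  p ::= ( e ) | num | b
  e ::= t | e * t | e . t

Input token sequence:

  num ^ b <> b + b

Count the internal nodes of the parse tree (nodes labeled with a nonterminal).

[e [t [f [f [p num]] ^ [p b]] <> [t [f [p b]] + [t [f [p b]]]]]]

12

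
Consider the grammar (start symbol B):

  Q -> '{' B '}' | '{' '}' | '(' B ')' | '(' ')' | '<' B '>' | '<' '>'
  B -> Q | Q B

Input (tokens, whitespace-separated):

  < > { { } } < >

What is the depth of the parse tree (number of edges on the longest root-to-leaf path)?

5

[B [Q < >] [B [Q { [B [Q { }]] }] [B [Q < >]]]]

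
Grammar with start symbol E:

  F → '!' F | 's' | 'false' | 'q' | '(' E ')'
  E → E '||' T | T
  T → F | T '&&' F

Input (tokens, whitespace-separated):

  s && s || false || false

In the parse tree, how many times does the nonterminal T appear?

[E [E [E [T [T [F s]] && [F s]]] || [T [F false]]] || [T [F false]]]

4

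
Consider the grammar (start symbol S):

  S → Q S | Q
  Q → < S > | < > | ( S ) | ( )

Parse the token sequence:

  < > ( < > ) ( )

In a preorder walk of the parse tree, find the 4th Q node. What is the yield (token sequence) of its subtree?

[S [Q < >] [S [Q ( [S [Q < >]] )] [S [Q ( )]]]]

( )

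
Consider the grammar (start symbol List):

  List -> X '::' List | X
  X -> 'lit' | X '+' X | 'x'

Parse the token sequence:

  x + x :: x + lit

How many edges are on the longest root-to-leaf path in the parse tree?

[List [X [X x] + [X x]] :: [List [X [X x] + [X lit]]]]

4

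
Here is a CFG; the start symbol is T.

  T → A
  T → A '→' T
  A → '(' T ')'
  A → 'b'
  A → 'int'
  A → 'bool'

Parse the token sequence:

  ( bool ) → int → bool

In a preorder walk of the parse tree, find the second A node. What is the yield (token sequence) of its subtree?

[T [A ( [T [A bool]] )] → [T [A int] → [T [A bool]]]]

bool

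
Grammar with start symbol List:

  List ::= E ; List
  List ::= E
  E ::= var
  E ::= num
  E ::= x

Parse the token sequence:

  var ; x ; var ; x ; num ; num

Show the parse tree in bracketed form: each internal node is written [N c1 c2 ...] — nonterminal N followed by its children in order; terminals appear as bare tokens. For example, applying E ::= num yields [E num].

List
E ; List
var ; List
var ; E ; List
var ; x ; List
var ; x ; E ; List
var ; x ; var ; List
var ; x ; var ; E ; List
var ; x ; var ; x ; List
var ; x ; var ; x ; E ; List
var ; x ; var ; x ; num ; List
var ; x ; var ; x ; num ; E
var ; x ; var ; x ; num ; num

[List [E var] ; [List [E x] ; [List [E var] ; [List [E x] ; [List [E num] ; [List [E num]]]]]]]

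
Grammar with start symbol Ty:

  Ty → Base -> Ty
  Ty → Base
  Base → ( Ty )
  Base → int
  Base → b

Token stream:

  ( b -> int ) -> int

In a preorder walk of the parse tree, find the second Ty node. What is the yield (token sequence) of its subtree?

b -> int

[Ty [Base ( [Ty [Base b] -> [Ty [Base int]]] )] -> [Ty [Base int]]]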